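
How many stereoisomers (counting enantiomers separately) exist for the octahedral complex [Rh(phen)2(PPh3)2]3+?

In an octahedral complex each vertex has one trans partner and four cis neighbours.
Each phen is bidentate and must span two cis positions.
There are 2 geometric isomers: PPh3 trans; PPh3 cis (chiral).
One of these lacks any improper symmetry element and so occurs as an enantiomeric pair, giving 2 + 1 = 3 stereoisomers in total.

3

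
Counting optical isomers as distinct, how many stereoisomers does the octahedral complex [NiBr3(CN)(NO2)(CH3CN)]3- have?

The six octahedral sites form three mutually perpendicular trans pairs.
There are 4 geometric isomers: Br mer (3 arrangements); Br fac (chiral).
One of these lacks any improper symmetry element and so occurs as an enantiomeric pair, giving 4 + 1 = 5 stereoisomers in total.

5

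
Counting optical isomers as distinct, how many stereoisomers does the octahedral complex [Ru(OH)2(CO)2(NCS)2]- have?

The six octahedral sites form three mutually perpendicular trans pairs.
The distinct arrangements are (5 in all): OH trans, CO trans, NCS trans; OH cis, CO trans, NCS cis; OH trans, CO cis, NCS cis; OH cis, CO cis, NCS cis (chiral); OH cis, CO cis, NCS trans.
One of these lacks any improper symmetry element and so occurs as an enantiomeric pair, giving 5 + 1 = 6 stereoisomers in total.

6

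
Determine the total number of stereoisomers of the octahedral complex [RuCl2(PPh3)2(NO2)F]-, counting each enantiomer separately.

There are 6 geometric isomers: Cl trans, PPh3 trans; Cl trans, PPh3 cis; Cl cis, PPh3 trans; Cl cis, PPh3 cis (3 arrangements, 2 chiral).
Of these, 2 lack any improper symmetry element and so occur as enantiomeric pairs, giving 6 + 2 = 8 stereoisomers in total.

8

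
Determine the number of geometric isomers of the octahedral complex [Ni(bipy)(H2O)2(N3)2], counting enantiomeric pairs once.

3

The six octahedral sites form three mutually perpendicular trans pairs.
Each bipy is bidentate and must span two cis positions.
There are 3 geometric isomers: H2O trans, N3 cis; H2O cis, N3 cis (chiral); H2O cis, N3 trans.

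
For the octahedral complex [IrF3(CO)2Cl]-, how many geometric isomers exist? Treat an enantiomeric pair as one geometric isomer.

An octahedron has six vertices in three trans pairs; every non-trans pair is cis.
The distinct arrangements are (3 in all): F mer, CO trans; F mer, CO cis; F fac, CO cis.

3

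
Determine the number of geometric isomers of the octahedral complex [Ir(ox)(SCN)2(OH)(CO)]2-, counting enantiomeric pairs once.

4

Each ox is bidentate and must span two cis positions.
Systematic placement gives 4 geometric isomers: SCN cis (3 arrangements, 2 chiral); SCN trans.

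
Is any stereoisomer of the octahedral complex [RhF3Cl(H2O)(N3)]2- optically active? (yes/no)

An octahedron has six vertices in three trans pairs; every non-trans pair is cis.
Systematic placement gives 4 geometric isomers: F mer (3 arrangements); F fac (chiral).
One of these lacks any improper symmetry element and so occurs as an enantiomeric pair, giving 4 + 1 = 5 stereoisomers in total.

yes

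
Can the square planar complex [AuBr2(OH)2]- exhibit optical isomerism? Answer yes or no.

no

A square has two trans pairs of vertices; adjacent vertices are cis.
The distinct arrangements are (2 in all): Br cis; Br trans.
Each arrangement has an internal mirror plane or centre of symmetry, so none is chiral.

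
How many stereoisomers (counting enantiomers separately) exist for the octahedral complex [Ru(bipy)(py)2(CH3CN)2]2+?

4

An octahedron has six vertices in three trans pairs; every non-trans pair is cis.
Each bipy is bidentate and must span two cis positions.
There are 3 geometric isomers: py cis, CH3CN trans; py trans, CH3CN cis; py cis, CH3CN cis (chiral).
One of these lacks any improper symmetry element and so occurs as an enantiomeric pair, giving 3 + 1 = 4 stereoisomers in total.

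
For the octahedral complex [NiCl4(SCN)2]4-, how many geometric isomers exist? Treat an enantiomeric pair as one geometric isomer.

2

The six octahedral sites form three mutually perpendicular trans pairs.
Systematic placement gives 2 geometric isomers: SCN trans; SCN cis.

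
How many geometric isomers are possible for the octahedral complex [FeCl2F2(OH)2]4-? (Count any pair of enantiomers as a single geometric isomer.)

The six octahedral sites form three mutually perpendicular trans pairs.
The distinct arrangements are (5 in all): Cl trans, F trans, OH trans; Cl trans, F cis, OH cis; Cl cis, F cis, OH trans; Cl cis, F cis, OH cis (chiral); Cl cis, F trans, OH cis.

5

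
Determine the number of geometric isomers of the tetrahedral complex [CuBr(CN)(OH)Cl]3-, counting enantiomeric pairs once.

1

In a tetrahedral complex all four positions are equivalent and every pair of ligands is adjacent — there is no cis/trans distinction.
Only one geometric arrangement is possible; it has no improper symmetry element, so it exists as a pair of enantiomers (2 stereoisomers).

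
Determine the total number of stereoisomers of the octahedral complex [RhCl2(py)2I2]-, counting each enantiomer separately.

6

In an octahedral complex each vertex has one trans partner and four cis neighbours.
There are 5 geometric isomers: Cl trans, py trans, I trans; Cl trans, py cis, I cis; Cl cis, py trans, I cis; Cl cis, py cis, I cis (chiral); Cl cis, py cis, I trans.
One of these lacks any improper symmetry element and so occurs as an enantiomeric pair, giving 5 + 1 = 6 stereoisomers in total.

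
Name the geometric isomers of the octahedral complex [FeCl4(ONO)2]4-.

An octahedron has six vertices in three trans pairs; every non-trans pair is cis.
The distinct arrangements are (2 in all): ONO trans; ONO cis.

cis and trans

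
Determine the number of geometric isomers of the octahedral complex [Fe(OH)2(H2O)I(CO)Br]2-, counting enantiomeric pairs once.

In an octahedral complex each vertex has one trans partner and four cis neighbours.
Systematic enumeration (placing each ligand type in turn and discarding arrangements equivalent by rotation or reflection) gives 9 geometric isomers.

9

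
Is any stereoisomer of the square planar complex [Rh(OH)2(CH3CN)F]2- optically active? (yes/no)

no

A square has two trans pairs of vertices; adjacent vertices are cis.
The distinct arrangements are (2 in all): OH cis; OH trans.
Each arrangement has an internal mirror plane or centre of symmetry, so none is chiral.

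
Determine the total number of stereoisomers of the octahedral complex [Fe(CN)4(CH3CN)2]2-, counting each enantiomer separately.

An octahedron has six vertices in three trans pairs; every non-trans pair is cis.
The distinct arrangements are (2 in all): CH3CN trans; CH3CN cis.
Each arrangement has an internal mirror plane or centre of symmetry, so none is chiral.

2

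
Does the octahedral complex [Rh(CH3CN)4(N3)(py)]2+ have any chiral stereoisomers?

Systematic placement gives 2 geometric isomers: N3 and py mutually trans; N3 and py mutually cis.
Each arrangement has an internal mirror plane or centre of symmetry, so none is chiral.

no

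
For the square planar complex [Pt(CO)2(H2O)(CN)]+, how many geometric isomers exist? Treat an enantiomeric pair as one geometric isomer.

2

A square has two trans pairs of vertices; adjacent vertices are cis.
Systematic placement gives 2 geometric isomers: CO cis; CO trans.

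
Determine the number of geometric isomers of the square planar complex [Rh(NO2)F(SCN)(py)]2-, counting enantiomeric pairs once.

A square has two trans pairs of vertices; adjacent vertices are cis.
The distinct arrangements are (3 in all): (F/SCN trans, NO2/py trans); (F/py trans, NO2/SCN trans); (F/NO2 trans, SCN/py trans).

3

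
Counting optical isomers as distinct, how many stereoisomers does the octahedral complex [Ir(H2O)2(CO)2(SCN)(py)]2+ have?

8

An octahedron has six vertices in three trans pairs; every non-trans pair is cis.
The distinct arrangements are (6 in all): H2O trans, CO trans; H2O cis, CO trans; H2O cis, CO cis (3 arrangements, 2 chiral); H2O trans, CO cis.
Of these, 2 lack any improper symmetry element and so occur as enantiomeric pairs, giving 6 + 2 = 8 stereoisomers in total.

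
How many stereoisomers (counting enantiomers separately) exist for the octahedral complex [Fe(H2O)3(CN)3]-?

2

Working through the distinct placements yields 2 geometric isomers: H2O mer; H2O fac.
Each arrangement has an internal mirror plane or centre of symmetry, so none is chiral.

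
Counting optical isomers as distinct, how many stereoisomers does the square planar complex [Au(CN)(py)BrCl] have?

3

Systematic placement gives 3 geometric isomers: (Br/Cl trans, CN/py trans); (Br/py trans, CN/Cl trans); (Br/CN trans, Cl/py trans).
Each arrangement has an internal mirror plane or centre of symmetry, so none is chiral.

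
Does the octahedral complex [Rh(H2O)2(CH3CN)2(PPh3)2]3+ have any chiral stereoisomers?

yes

An octahedron has six vertices in three trans pairs; every non-trans pair is cis.
The distinct arrangements are (5 in all): H2O trans, CH3CN trans, PPh3 trans; H2O cis, CH3CN trans, PPh3 cis; H2O cis, CH3CN cis, PPh3 trans; H2O cis, CH3CN cis, PPh3 cis (chiral); H2O trans, CH3CN cis, PPh3 cis.
One of these lacks any improper symmetry element and so occurs as an enantiomeric pair, giving 5 + 1 = 6 stereoisomers in total.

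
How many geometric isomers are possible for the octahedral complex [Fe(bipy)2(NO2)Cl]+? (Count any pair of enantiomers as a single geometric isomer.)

Each bipy is bidentate and must span two cis positions.
Systematic placement gives 2 geometric isomers: NO2 and Cl mutually trans; NO2 and Cl mutually cis (chiral).

2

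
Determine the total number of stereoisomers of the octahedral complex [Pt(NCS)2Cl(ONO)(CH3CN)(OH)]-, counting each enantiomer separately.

Exhaustive case analysis gives 9 geometric isomers.
Of these, 6 lack any improper symmetry element and so occur as enantiomeric pairs, giving 9 + 6 = 15 stereoisomers in total.

15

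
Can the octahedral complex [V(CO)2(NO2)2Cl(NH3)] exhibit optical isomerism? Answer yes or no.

yes

An octahedron has six vertices in three trans pairs; every non-trans pair is cis.
The distinct arrangements are (6 in all): CO trans, NO2 trans; CO trans, NO2 cis; CO cis, NO2 trans; CO cis, NO2 cis (3 arrangements, 2 chiral).
Of these, 2 lack any improper symmetry element and so occur as enantiomeric pairs, giving 6 + 2 = 8 stereoisomers in total.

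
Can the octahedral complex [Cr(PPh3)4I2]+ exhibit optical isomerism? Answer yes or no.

In an octahedral complex each vertex has one trans partner and four cis neighbours.
Systematic placement gives 2 geometric isomers: I trans; I cis.
Each arrangement has an internal mirror plane or centre of symmetry, so none is chiral.

no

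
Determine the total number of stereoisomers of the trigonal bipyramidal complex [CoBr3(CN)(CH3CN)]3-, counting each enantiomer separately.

4

In a trigonal bipyramid the two axial positions differ from the three equatorial ones.
Systematic placement gives 4 geometric isomers: CN equatorial, CH3CN equatorial; CN equatorial, CH3CN axial; CN axial, CH3CN equatorial; CN axial, CH3CN axial.
Each arrangement has an internal mirror plane or centre of symmetry, so none is chiral.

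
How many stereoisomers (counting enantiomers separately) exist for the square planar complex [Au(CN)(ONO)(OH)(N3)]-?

Systematic placement gives 3 geometric isomers: (CN/OH trans, N3/ONO trans); (CN/ONO trans, N3/OH trans); (CN/N3 trans, OH/ONO trans).
Each arrangement has an internal mirror plane or centre of symmetry, so none is chiral.

3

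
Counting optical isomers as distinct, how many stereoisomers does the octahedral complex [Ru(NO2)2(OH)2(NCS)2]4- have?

The six octahedral sites form three mutually perpendicular trans pairs.
Systematic placement gives 5 geometric isomers: NO2 trans, OH trans, NCS trans; NO2 cis, OH cis, NCS trans; NO2 cis, OH trans, NCS cis; NO2 cis, OH cis, NCS cis (chiral); NO2 trans, OH cis, NCS cis.
One of these lacks any improper symmetry element and so occurs as an enantiomeric pair, giving 5 + 1 = 6 stereoisomers in total.

6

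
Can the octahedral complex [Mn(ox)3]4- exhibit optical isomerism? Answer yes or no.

yes

The six octahedral sites form three mutually perpendicular trans pairs.
Each ox is bidentate and must span two cis positions.
Only one geometric arrangement is possible; it has no improper symmetry element, so it exists as a pair of enantiomers (2 stereoisomers).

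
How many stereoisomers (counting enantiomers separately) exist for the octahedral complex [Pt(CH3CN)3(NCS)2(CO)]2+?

3

In an octahedral complex each vertex has one trans partner and four cis neighbours.
Systematic placement gives 3 geometric isomers: CH3CN mer, NCS trans; CH3CN mer, NCS cis; CH3CN fac, NCS cis.
Each arrangement has an internal mirror plane or centre of symmetry, so none is chiral.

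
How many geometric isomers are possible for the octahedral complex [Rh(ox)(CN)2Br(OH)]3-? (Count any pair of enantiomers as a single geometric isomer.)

4

In an octahedral complex each vertex has one trans partner and four cis neighbours.
Each ox is bidentate and must span two cis positions.
Systematic placement gives 4 geometric isomers: CN cis (3 arrangements, 2 chiral); CN trans.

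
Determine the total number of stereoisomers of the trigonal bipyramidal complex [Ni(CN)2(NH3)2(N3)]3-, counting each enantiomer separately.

In a trigonal bipyramid the two axial positions differ from the three equatorial ones.
Systematic enumeration (placing each ligand type in turn and discarding arrangements equivalent by rotation or reflection) gives 5 geometric isomers.
One of these lacks any improper symmetry element and so occurs as an enantiomeric pair, giving 5 + 1 = 6 stereoisomers in total.

6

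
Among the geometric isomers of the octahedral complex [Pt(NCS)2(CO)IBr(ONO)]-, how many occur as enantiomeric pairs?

In an octahedral complex each vertex has one trans partner and four cis neighbours.
Exhaustive case analysis gives 9 geometric isomers.
Of these, 6 lack any improper symmetry element and so occur as enantiomeric pairs, giving 9 + 6 = 15 stereoisomers in total.

6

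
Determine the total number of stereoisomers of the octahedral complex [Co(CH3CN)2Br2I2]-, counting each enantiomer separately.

In an octahedral complex each vertex has one trans partner and four cis neighbours.
Working through the distinct placements yields 5 geometric isomers: CH3CN trans, Br trans, I trans; CH3CN cis, Br trans, I cis; CH3CN cis, Br cis, I trans; CH3CN cis, Br cis, I cis (chiral); CH3CN trans, Br cis, I cis.
One of these lacks any improper symmetry element and so occurs as an enantiomeric pair, giving 5 + 1 = 6 stereoisomers in total.

6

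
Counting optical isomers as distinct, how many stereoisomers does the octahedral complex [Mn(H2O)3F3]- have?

2

In an octahedral complex each vertex has one trans partner and four cis neighbours.
There are 2 geometric isomers: H2O mer; H2O fac.
Each arrangement has an internal mirror plane or centre of symmetry, so none is chiral.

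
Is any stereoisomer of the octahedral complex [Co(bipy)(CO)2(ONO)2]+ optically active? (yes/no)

The six octahedral sites form three mutually perpendicular trans pairs.
Each bipy is bidentate and must span two cis positions.
Systematic placement gives 3 geometric isomers: CO trans, ONO cis; CO cis, ONO cis (chiral); CO cis, ONO trans.
One of these lacks any improper symmetry element and so occurs as an enantiomeric pair, giving 3 + 1 = 4 stereoisomers in total.

yes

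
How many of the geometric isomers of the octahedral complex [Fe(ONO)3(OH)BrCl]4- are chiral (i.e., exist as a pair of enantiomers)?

1

An octahedron has six vertices in three trans pairs; every non-trans pair is cis.
The distinct arrangements are (4 in all): ONO mer (3 arrangements); ONO fac (chiral).
One of these lacks any improper symmetry element and so occurs as an enantiomeric pair, giving 4 + 1 = 5 stereoisomers in total.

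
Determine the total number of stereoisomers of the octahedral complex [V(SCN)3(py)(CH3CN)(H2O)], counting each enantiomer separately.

The distinct arrangements are (4 in all): SCN mer (3 arrangements); SCN fac (chiral).
One of these lacks any improper symmetry element and so occurs as an enantiomeric pair, giving 4 + 1 = 5 stereoisomers in total.

5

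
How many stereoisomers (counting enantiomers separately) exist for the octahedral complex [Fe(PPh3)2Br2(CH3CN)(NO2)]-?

8

The six octahedral sites form three mutually perpendicular trans pairs.
There are 6 geometric isomers: PPh3 trans, Br trans; PPh3 cis, Br trans; PPh3 trans, Br cis; PPh3 cis, Br cis (3 arrangements, 2 chiral).
Of these, 2 lack any improper symmetry element and so occur as enantiomeric pairs, giving 6 + 2 = 8 stereoisomers in total.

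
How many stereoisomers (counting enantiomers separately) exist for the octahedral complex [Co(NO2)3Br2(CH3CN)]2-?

3

An octahedron has six vertices in three trans pairs; every non-trans pair is cis.
Working through the distinct placements yields 3 geometric isomers: NO2 mer, Br trans; NO2 mer, Br cis; NO2 fac, Br cis.
Each arrangement has an internal mirror plane or centre of symmetry, so none is chiral.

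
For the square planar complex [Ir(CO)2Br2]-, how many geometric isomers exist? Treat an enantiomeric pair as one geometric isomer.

Working through the distinct placements yields 2 geometric isomers: CO cis; CO trans.

2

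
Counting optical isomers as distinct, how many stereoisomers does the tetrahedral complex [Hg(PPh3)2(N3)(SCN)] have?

Only one geometric arrangement is possible.

1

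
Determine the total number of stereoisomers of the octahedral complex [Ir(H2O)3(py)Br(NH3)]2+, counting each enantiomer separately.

An octahedron has six vertices in three trans pairs; every non-trans pair is cis.
The distinct arrangements are (4 in all): H2O mer (3 arrangements); H2O fac (chiral).
One of these lacks any improper symmetry element and so occurs as an enantiomeric pair, giving 4 + 1 = 5 stereoisomers in total.

5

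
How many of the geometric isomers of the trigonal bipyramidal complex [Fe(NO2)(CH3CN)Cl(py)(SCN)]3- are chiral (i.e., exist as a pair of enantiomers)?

10

In a trigonal bipyramid the two axial positions differ from the three equatorial ones.
Systematic enumeration (placing each ligand type in turn and discarding arrangements equivalent by rotation or reflection) gives 10 geometric isomers.
Of these, 10 lack any improper symmetry element and so occur as enantiomeric pairs, giving 10 + 10 = 20 stereoisomers in total.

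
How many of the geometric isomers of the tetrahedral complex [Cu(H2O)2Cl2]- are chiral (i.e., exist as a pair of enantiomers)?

0

All four vertices of a tetrahedron are equivalent and mutually adjacent, so cis/trans isomerism cannot arise.
Only one geometric arrangement is possible.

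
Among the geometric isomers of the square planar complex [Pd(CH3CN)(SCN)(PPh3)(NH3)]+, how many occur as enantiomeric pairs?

In a square planar complex each vertex has one trans partner and two cis neighbours.
There are 3 geometric isomers: (CH3CN/PPh3 trans, NH3/SCN trans); (CH3CN/SCN trans, NH3/PPh3 trans); (CH3CN/NH3 trans, PPh3/SCN trans).
Each arrangement has an internal mirror plane or centre of symmetry, so none is chiral.

0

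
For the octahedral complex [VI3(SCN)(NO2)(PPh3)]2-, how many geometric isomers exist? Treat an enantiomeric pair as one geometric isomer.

4

Working through the distinct placements yields 4 geometric isomers: I mer (3 arrangements); I fac (chiral).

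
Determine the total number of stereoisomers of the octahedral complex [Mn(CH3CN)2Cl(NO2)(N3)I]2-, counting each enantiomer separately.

15

Systematic enumeration (placing each ligand type in turn and discarding arrangements equivalent by rotation or reflection) gives 9 geometric isomers.
Of these, 6 lack any improper symmetry element and so occur as enantiomeric pairs, giving 9 + 6 = 15 stereoisomers in total.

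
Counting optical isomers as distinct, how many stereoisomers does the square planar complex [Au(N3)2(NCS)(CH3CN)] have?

2

In a square planar complex each vertex has one trans partner and two cis neighbours.
Systematic placement gives 2 geometric isomers: N3 cis; N3 trans.
Each arrangement has an internal mirror plane or centre of symmetry, so none is chiral.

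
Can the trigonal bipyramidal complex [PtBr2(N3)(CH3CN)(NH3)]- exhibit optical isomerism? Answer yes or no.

In a trigonal bipyramid the two axial positions differ from the three equatorial ones.
Placing the ligands in turn and identifying arrangements related by rotation or reflection leaves 7 distinct geometric isomers.
Of these, 3 lack any improper symmetry element and so occur as enantiomeric pairs, giving 7 + 3 = 10 stereoisomers in total.

yes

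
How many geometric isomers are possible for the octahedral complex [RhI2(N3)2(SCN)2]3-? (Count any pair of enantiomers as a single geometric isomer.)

The distinct arrangements are (5 in all): I trans, N3 trans, SCN trans; I trans, N3 cis, SCN cis; I cis, N3 cis, SCN trans; I cis, N3 cis, SCN cis (chiral); I cis, N3 trans, SCN cis.

5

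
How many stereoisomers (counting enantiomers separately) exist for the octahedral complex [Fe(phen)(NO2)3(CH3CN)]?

2

In an octahedral complex each vertex has one trans partner and four cis neighbours.
Each phen is bidentate and must span two cis positions.
Systematic placement gives 2 geometric isomers: NO2 fac; NO2 mer.
Each arrangement has an internal mirror plane or centre of symmetry, so none is chiral.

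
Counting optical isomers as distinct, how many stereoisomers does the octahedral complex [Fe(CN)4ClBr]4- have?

The six octahedral sites form three mutually perpendicular trans pairs.
Systematic placement gives 2 geometric isomers: Cl and Br mutually cis; Cl and Br mutually trans.
Each arrangement has an internal mirror plane or centre of symmetry, so none is chiral.

2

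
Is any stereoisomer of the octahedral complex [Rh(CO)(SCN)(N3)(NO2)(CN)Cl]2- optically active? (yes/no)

yes

The six octahedral sites form three mutually perpendicular trans pairs.
Placing the ligands in turn and identifying arrangements related by rotation or reflection leaves 15 distinct geometric isomers.
Of these, 15 lack any improper symmetry element and so occur as enantiomeric pairs, giving 15 + 15 = 30 stereoisomers in total.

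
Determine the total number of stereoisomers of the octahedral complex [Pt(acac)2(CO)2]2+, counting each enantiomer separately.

Each acac is bidentate and must span two cis positions.
The distinct arrangements are (2 in all): CO trans; CO cis (chiral).
One of these lacks any improper symmetry element and so occurs as an enantiomeric pair, giving 2 + 1 = 3 stereoisomers in total.

3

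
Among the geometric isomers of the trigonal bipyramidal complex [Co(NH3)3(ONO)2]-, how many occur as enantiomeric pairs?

0

In a trigonal bipyramid the two axial positions differ from the three equatorial ones.
Systematic placement gives 3 geometric isomers: ONO both equatorial; ONO one axial, one equatorial; ONO both axial.
Each arrangement has an internal mirror plane or centre of symmetry, so none is chiral.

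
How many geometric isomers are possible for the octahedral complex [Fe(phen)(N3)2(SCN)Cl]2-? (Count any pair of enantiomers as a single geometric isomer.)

4

In an octahedral complex each vertex has one trans partner and four cis neighbours.
Each phen is bidentate and must span two cis positions.
The distinct arrangements are (4 in all): N3 cis (3 arrangements, 2 chiral); N3 trans.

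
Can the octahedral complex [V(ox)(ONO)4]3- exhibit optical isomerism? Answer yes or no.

no

In an octahedral complex each vertex has one trans partner and four cis neighbours.
Each ox is bidentate and must span two cis positions.
Only one geometric arrangement is possible.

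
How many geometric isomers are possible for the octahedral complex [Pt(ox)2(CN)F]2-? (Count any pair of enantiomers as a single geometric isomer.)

The six octahedral sites form three mutually perpendicular trans pairs.
Each ox is bidentate and must span two cis positions.
Systematic placement gives 2 geometric isomers: CN and F mutually trans; CN and F mutually cis (chiral).

2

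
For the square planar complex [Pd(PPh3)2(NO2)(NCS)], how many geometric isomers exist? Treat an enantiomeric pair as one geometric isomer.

A square has two trans pairs of vertices; adjacent vertices are cis.
Working through the distinct placements yields 2 geometric isomers: PPh3 cis; PPh3 trans.

2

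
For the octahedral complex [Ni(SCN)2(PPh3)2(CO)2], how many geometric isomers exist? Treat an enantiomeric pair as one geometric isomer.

An octahedron has six vertices in three trans pairs; every non-trans pair is cis.
Systematic placement gives 5 geometric isomers: SCN trans, PPh3 trans, CO trans; SCN cis, PPh3 cis, CO trans; SCN trans, PPh3 cis, CO cis; SCN cis, PPh3 cis, CO cis (chiral); SCN cis, PPh3 trans, CO cis.

5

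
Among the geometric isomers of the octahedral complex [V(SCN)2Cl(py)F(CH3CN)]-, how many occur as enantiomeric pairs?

6

The six octahedral sites form three mutually perpendicular trans pairs.
Systematic enumeration (placing each ligand type in turn and discarding arrangements equivalent by rotation or reflection) gives 9 geometric isomers.
Of these, 6 lack any improper symmetry element and so occur as enantiomeric pairs, giving 9 + 6 = 15 stereoisomers in total.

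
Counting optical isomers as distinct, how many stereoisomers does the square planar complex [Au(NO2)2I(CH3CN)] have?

In a square planar complex each vertex has one trans partner and two cis neighbours.
Working through the distinct placements yields 2 geometric isomers: NO2 cis; NO2 trans.
Each arrangement has an internal mirror plane or centre of symmetry, so none is chiral.

2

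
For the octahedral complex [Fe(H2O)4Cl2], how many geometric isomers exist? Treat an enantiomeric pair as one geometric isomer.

2

The six octahedral sites form three mutually perpendicular trans pairs.
The distinct arrangements are (2 in all): Cl trans; Cl cis.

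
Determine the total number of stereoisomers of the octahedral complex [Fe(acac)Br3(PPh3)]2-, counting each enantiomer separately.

The six octahedral sites form three mutually perpendicular trans pairs.
Each acac is bidentate and must span two cis positions.
Systematic placement gives 2 geometric isomers: Br mer; Br fac.
Each arrangement has an internal mirror plane or centre of symmetry, so none is chiral.

2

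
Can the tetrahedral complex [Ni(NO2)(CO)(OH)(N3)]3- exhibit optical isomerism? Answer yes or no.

All four vertices of a tetrahedron are equivalent and mutually adjacent, so cis/trans isomerism cannot arise.
Only one geometric arrangement is possible; it has no improper symmetry element, so it exists as a pair of enantiomers (2 stereoisomers).

yes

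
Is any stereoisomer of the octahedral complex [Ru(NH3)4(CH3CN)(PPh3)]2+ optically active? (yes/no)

The distinct arrangements are (2 in all): CH3CN and PPh3 mutually cis; CH3CN and PPh3 mutually trans.
Each arrangement has an internal mirror plane or centre of symmetry, so none is chiral.

no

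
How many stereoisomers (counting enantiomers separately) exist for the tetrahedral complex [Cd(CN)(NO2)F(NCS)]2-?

All four vertices of a tetrahedron are equivalent and mutually adjacent, so cis/trans isomerism cannot arise.
Only one geometric arrangement is possible; it has no improper symmetry element, so it exists as a pair of enantiomers (2 stereoisomers).

2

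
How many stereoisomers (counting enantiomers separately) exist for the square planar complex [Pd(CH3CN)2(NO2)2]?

2

In a square planar complex each vertex has one trans partner and two cis neighbours.
There are 2 geometric isomers: CH3CN cis; CH3CN trans.
Each arrangement has an internal mirror plane or centre of symmetry, so none is chiral.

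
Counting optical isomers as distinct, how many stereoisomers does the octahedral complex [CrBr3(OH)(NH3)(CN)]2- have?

5

The six octahedral sites form three mutually perpendicular trans pairs.
The distinct arrangements are (4 in all): Br mer (3 arrangements); Br fac (chiral).
One of these lacks any improper symmetry element and so occurs as an enantiomeric pair, giving 4 + 1 = 5 stereoisomers in total.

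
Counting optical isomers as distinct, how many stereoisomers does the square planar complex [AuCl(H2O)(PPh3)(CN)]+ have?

3

Systematic placement gives 3 geometric isomers: (CN/H2O trans, Cl/PPh3 trans); (CN/PPh3 trans, Cl/H2O trans); (CN/Cl trans, H2O/PPh3 trans).
Each arrangement has an internal mirror plane or centre of symmetry, so none is chiral.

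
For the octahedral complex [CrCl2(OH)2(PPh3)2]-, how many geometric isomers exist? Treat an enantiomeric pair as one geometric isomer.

In an octahedral complex each vertex has one trans partner and four cis neighbours.
Working through the distinct placements yields 5 geometric isomers: Cl trans, OH trans, PPh3 trans; Cl trans, OH cis, PPh3 cis; Cl cis, OH cis, PPh3 trans; Cl cis, OH cis, PPh3 cis (chiral); Cl cis, OH trans, PPh3 cis.

5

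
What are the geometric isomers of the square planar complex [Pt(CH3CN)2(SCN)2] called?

cis and trans

A square has two trans pairs of vertices; adjacent vertices are cis.
Systematic placement gives 2 geometric isomers: CH3CN cis; CH3CN trans.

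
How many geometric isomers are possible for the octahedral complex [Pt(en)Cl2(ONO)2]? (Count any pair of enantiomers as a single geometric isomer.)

The six octahedral sites form three mutually perpendicular trans pairs.
Each en is bidentate and must span two cis positions.
The distinct arrangements are (3 in all): Cl trans, ONO cis; Cl cis, ONO cis (chiral); Cl cis, ONO trans.

3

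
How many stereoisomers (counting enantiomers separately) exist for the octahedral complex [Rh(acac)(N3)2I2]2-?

Each acac is bidentate and must span two cis positions.
The distinct arrangements are (3 in all): N3 cis, I trans; N3 cis, I cis (chiral); N3 trans, I cis.
One of these lacks any improper symmetry element and so occurs as an enantiomeric pair, giving 3 + 1 = 4 stereoisomers in total.

4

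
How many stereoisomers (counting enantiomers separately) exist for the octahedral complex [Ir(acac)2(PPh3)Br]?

Each acac is bidentate and must span two cis positions.
Systematic placement gives 2 geometric isomers: PPh3 and Br mutually trans; PPh3 and Br mutually cis (chiral).
One of these lacks any improper symmetry element and so occurs as an enantiomeric pair, giving 2 + 1 = 3 stereoisomers in total.

3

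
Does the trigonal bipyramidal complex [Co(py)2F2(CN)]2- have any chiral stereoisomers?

yes

Placing the ligands in turn and identifying arrangements related by rotation or reflection leaves 5 distinct geometric isomers.
One of these lacks any improper symmetry element and so occurs as an enantiomeric pair, giving 5 + 1 = 6 stereoisomers in total.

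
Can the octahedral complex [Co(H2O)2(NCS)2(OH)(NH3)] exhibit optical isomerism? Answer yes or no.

In an octahedral complex each vertex has one trans partner and four cis neighbours.
Systematic placement gives 6 geometric isomers: H2O trans, NCS trans; H2O trans, NCS cis; H2O cis, NCS cis (3 arrangements, 2 chiral); H2O cis, NCS trans.
Of these, 2 lack any improper symmetry element and so occur as enantiomeric pairs, giving 6 + 2 = 8 stereoisomers in total.

yes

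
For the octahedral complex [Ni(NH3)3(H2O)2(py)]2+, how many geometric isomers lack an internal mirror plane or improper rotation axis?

0

The six octahedral sites form three mutually perpendicular trans pairs.
Working through the distinct placements yields 3 geometric isomers: NH3 mer, H2O trans; NH3 fac, H2O cis; NH3 mer, H2O cis.
Each arrangement has an internal mirror plane or centre of symmetry, so none is chiral.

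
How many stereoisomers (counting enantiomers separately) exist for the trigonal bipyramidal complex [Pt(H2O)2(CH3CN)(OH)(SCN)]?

A trigonal bipyramid has two axial and three equatorial sites, which are chemically inequivalent.
Systematic enumeration (placing each ligand type in turn and discarding arrangements equivalent by rotation or reflection) gives 7 geometric isomers.
Of these, 3 lack any improper symmetry element and so occur as enantiomeric pairs, giving 7 + 3 = 10 stereoisomers in total.

10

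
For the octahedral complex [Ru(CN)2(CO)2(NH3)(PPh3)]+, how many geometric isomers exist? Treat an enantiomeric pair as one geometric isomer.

In an octahedral complex each vertex has one trans partner and four cis neighbours.
Systematic placement gives 6 geometric isomers: CN trans, CO trans; CN trans, CO cis; CN cis, CO cis (3 arrangements, 2 chiral); CN cis, CO trans.

6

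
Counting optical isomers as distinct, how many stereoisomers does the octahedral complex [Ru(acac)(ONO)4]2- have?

The six octahedral sites form three mutually perpendicular trans pairs.
Each acac is bidentate and must span two cis positions.
Only one geometric arrangement is possible.

1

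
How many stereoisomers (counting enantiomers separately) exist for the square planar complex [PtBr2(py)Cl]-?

2

In a square planar complex each vertex has one trans partner and two cis neighbours.
Working through the distinct placements yields 2 geometric isomers: Br cis; Br trans.
Each arrangement has an internal mirror plane or centre of symmetry, so none is chiral.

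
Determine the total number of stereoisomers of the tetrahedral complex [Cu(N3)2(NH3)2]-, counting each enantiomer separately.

1

All four vertices of a tetrahedron are equivalent and mutually adjacent, so cis/trans isomerism cannot arise.
Only one geometric arrangement is possible.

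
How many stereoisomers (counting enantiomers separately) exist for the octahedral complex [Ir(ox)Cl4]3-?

The six octahedral sites form three mutually perpendicular trans pairs.
Each ox is bidentate and must span two cis positions.
Only one geometric arrangement is possible.

1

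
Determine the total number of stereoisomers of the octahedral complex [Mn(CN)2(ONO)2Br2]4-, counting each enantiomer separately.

6

There are 5 geometric isomers: CN trans, ONO trans, Br trans; CN cis, ONO cis, Br trans; CN cis, ONO trans, Br cis; CN cis, ONO cis, Br cis (chiral); CN trans, ONO cis, Br cis.
One of these lacks any improper symmetry element and so occurs as an enantiomeric pair, giving 5 + 1 = 6 stereoisomers in total.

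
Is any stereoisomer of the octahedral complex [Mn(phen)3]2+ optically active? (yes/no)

yes

The six octahedral sites form three mutually perpendicular trans pairs.
Each phen is bidentate and must span two cis positions.
Only one geometric arrangement is possible; it has no improper symmetry element, so it exists as a pair of enantiomers (2 stereoisomers).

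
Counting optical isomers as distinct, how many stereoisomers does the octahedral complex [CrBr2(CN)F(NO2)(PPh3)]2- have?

Placing the ligands in turn and identifying arrangements related by rotation or reflection leaves 9 distinct geometric isomers.
Of these, 6 lack any improper symmetry element and so occur as enantiomeric pairs, giving 9 + 6 = 15 stereoisomers in total.

15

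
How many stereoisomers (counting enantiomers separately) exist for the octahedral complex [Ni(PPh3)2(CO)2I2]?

6

The six octahedral sites form three mutually perpendicular trans pairs.
There are 5 geometric isomers: PPh3 trans, CO trans, I trans; PPh3 cis, CO trans, I cis; PPh3 trans, CO cis, I cis; PPh3 cis, CO cis, I cis (chiral); PPh3 cis, CO cis, I trans.
One of these lacks any improper symmetry element and so occurs as an enantiomeric pair, giving 5 + 1 = 6 stereoisomers in total.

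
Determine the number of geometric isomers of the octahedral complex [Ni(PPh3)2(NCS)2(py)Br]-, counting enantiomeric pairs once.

6

In an octahedral complex each vertex has one trans partner and four cis neighbours.
Working through the distinct placements yields 6 geometric isomers: PPh3 cis, NCS cis (3 arrangements, 2 chiral); PPh3 trans, NCS cis; PPh3 cis, NCS trans; PPh3 trans, NCS trans.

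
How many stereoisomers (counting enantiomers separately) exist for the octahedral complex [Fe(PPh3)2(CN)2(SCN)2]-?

6

The six octahedral sites form three mutually perpendicular trans pairs.
There are 5 geometric isomers: PPh3 trans, CN trans, SCN trans; PPh3 cis, CN trans, SCN cis; PPh3 cis, CN cis, SCN trans; PPh3 cis, CN cis, SCN cis (chiral); PPh3 trans, CN cis, SCN cis.
One of these lacks any improper symmetry element and so occurs as an enantiomeric pair, giving 5 + 1 = 6 stereoisomers in total.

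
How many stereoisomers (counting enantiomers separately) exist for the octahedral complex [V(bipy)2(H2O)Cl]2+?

In an octahedral complex each vertex has one trans partner and four cis neighbours.
Each bipy is bidentate and must span two cis positions.
Working through the distinct placements yields 2 geometric isomers: H2O and Cl mutually trans; H2O and Cl mutually cis (chiral).
One of these lacks any improper symmetry element and so occurs as an enantiomeric pair, giving 2 + 1 = 3 stereoisomers in total.

3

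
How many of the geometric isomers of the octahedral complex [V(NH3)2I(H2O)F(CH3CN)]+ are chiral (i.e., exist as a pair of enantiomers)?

The six octahedral sites form three mutually perpendicular trans pairs.
Systematic enumeration (placing each ligand type in turn and discarding arrangements equivalent by rotation or reflection) gives 9 geometric isomers.
Of these, 6 lack any improper symmetry element and so occur as enantiomeric pairs, giving 9 + 6 = 15 stereoisomers in total.

6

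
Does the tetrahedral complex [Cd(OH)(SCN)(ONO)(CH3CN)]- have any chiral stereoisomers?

All four vertices of a tetrahedron are equivalent and mutually adjacent, so cis/trans isomerism cannot arise.
Only one geometric arrangement is possible; it has no improper symmetry element, so it exists as a pair of enantiomers (2 stereoisomers).

yes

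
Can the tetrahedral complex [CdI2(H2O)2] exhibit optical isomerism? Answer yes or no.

no

In a tetrahedral complex all four positions are equivalent and every pair of ligands is adjacent — there is no cis/trans distinction.
Only one geometric arrangement is possible.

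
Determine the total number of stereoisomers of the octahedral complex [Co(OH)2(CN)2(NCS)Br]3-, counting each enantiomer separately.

8

There are 6 geometric isomers: OH trans, CN cis; OH cis, CN cis (3 arrangements, 2 chiral); OH trans, CN trans; OH cis, CN trans.
Of these, 2 lack any improper symmetry element and so occur as enantiomeric pairs, giving 6 + 2 = 8 stereoisomers in total.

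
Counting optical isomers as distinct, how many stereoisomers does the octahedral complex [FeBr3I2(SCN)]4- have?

3

There are 3 geometric isomers: Br mer, I cis; Br mer, I trans; Br fac, I cis.
Each arrangement has an internal mirror plane or centre of symmetry, so none is chiral.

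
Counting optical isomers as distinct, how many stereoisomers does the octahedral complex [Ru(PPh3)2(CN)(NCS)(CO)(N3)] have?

15

The six octahedral sites form three mutually perpendicular trans pairs.
Systematic enumeration (placing each ligand type in turn and discarding arrangements equivalent by rotation or reflection) gives 9 geometric isomers.
Of these, 6 lack any improper symmetry element and so occur as enantiomeric pairs, giving 9 + 6 = 15 stereoisomers in total.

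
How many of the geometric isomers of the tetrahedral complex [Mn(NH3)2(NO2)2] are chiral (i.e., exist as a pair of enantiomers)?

Only one geometric arrangement is possible.

0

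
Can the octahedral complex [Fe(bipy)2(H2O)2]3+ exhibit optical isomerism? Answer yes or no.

Each bipy is bidentate and must span two cis positions.
The distinct arrangements are (2 in all): H2O trans; H2O cis (chiral).
One of these lacks any improper symmetry element and so occurs as an enantiomeric pair, giving 2 + 1 = 3 stereoisomers in total.

yes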